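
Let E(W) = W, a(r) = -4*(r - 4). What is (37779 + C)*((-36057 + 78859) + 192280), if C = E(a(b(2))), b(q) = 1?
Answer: 8883983862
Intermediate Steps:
a(r) = 16 - 4*r (a(r) = -4*(-4 + r) = 16 - 4*r)
C = 12 (C = 16 - 4*1 = 16 - 4 = 12)
(37779 + C)*((-36057 + 78859) + 192280) = (37779 + 12)*((-36057 + 78859) + 192280) = 37791*(42802 + 192280) = 37791*235082 = 8883983862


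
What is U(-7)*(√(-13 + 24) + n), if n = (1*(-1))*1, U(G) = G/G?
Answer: -1 + √11 ≈ 2.3166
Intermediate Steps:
U(G) = 1
n = -1 (n = -1*1 = -1)
U(-7)*(√(-13 + 24) + n) = 1*(√(-13 + 24) - 1) = 1*(√11 - 1) = 1*(-1 + √11) = -1 + √11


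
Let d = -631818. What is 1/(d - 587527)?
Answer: -1/1219345 ≈ -8.2011e-7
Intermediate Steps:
1/(d - 587527) = 1/(-631818 - 587527) = 1/(-1219345) = -1/1219345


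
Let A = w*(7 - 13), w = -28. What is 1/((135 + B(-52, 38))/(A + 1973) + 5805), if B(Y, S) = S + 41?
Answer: 2141/12428719 ≈ 0.00017226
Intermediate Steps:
B(Y, S) = 41 + S
A = 168 (A = -28*(7 - 13) = -28*(-6) = 168)
1/((135 + B(-52, 38))/(A + 1973) + 5805) = 1/((135 + (41 + 38))/(168 + 1973) + 5805) = 1/((135 + 79)/2141 + 5805) = 1/(214*(1/2141) + 5805) = 1/(214/2141 + 5805) = 1/(12428719/2141) = 2141/12428719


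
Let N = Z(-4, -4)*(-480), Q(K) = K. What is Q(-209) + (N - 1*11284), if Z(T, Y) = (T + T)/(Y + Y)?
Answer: -11973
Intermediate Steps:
Z(T, Y) = T/Y (Z(T, Y) = (2*T)/((2*Y)) = (2*T)*(1/(2*Y)) = T/Y)
N = -480 (N = -4/(-4)*(-480) = -4*(-¼)*(-480) = 1*(-480) = -480)
Q(-209) + (N - 1*11284) = -209 + (-480 - 1*11284) = -209 + (-480 - 11284) = -209 - 11764 = -11973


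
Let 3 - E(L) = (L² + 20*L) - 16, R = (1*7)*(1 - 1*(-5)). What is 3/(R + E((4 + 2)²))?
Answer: -3/1955 ≈ -0.0015345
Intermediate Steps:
R = 42 (R = 7*(1 + 5) = 7*6 = 42)
E(L) = 19 - L² - 20*L (E(L) = 3 - ((L² + 20*L) - 16) = 3 - (-16 + L² + 20*L) = 3 + (16 - L² - 20*L) = 19 - L² - 20*L)
3/(R + E((4 + 2)²)) = 3/(42 + (19 - ((4 + 2)²)² - 20*(4 + 2)²)) = 3/(42 + (19 - (6²)² - 20*6²)) = 3/(42 + (19 - 1*36² - 20*36)) = 3/(42 + (19 - 1*1296 - 720)) = 3/(42 + (19 - 1296 - 720)) = 3/(42 - 1997) = 3/(-1955) = 3*(-1/1955) = -3/1955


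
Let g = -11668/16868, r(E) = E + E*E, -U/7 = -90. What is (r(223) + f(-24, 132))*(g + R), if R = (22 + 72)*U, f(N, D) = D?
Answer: 12507368287132/4217 ≈ 2.9659e+9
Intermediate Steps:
U = 630 (U = -7*(-90) = 630)
r(E) = E + E**2
R = 59220 (R = (22 + 72)*630 = 94*630 = 59220)
g = -2917/4217 (g = -11668*1/16868 = -2917/4217 ≈ -0.69172)
(r(223) + f(-24, 132))*(g + R) = (223*(1 + 223) + 132)*(-2917/4217 + 59220) = (223*224 + 132)*(249727823/4217) = (49952 + 132)*(249727823/4217) = 50084*(249727823/4217) = 12507368287132/4217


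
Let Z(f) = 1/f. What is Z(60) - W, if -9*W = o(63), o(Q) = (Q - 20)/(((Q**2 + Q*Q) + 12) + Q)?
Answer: 24899/1442340 ≈ 0.017263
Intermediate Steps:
o(Q) = (-20 + Q)/(12 + Q + 2*Q**2) (o(Q) = (-20 + Q)/(((Q**2 + Q**2) + 12) + Q) = (-20 + Q)/((2*Q**2 + 12) + Q) = (-20 + Q)/((12 + 2*Q**2) + Q) = (-20 + Q)/(12 + Q + 2*Q**2))
W = -43/72117 (W = -(-20 + 63)/(9*(12 + 63 + 2*63**2)) = -43/(9*(12 + 63 + 2*3969)) = -43/(9*(12 + 63 + 7938)) = -43/(9*8013) = -43/72117 ≈ -0.00059625)
Z(60) - W = 1/60 - 1*(-43/72117) = 1/60 + 43/72117 = 24899/1442340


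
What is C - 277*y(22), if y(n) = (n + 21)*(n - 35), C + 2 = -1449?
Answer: 153392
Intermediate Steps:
C = -1451 (C = -2 - 1449 = -1451)
y(n) = (-35 + n)*(21 + n) (y(n) = (21 + n)*(-35 + n) = (-35 + n)*(21 + n))
C - 277*y(22) = -1451 - 277*(-735 + 22² - 14*22) = -1451 - 277*(-735 + 484 - 308) = -1451 - 277*(-559) = -1451 + 154843 = 153392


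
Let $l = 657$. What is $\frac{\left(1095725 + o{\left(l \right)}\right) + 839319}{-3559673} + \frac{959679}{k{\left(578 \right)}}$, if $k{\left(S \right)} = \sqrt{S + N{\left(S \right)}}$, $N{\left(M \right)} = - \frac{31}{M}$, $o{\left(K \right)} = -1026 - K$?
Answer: $- \frac{1933361}{3559673} + \frac{5438181 \sqrt{74234}}{37117} \approx 39919.0$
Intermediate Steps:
$k{\left(S \right)} = \sqrt{S - \frac{31}{S}}$
$\frac{\left(1095725 + o{\left(l \right)}\right) + 839319}{-3559673} + \frac{959679}{k{\left(578 \right)}} = \frac{\left(1095725 - 1683\right) + 839319}{-3559673} + \frac{959679}{\sqrt{578 - \frac{31}{578}}} = \left(\left(1095725 - 1683\right) + 839319\right) \left(- \frac{1}{3559673}\right) + \frac{959679}{\sqrt{578 - \frac{31}{578}}} = \left(1094042 + 839319\right) \left(- \frac{1}{3559673}\right) + \frac{959679}{\sqrt{\frac{334053}{578}}} = 1933361 \left(- \frac{1}{3559673}\right) + \frac{959679}{\frac{3}{34} \sqrt{74234}} = - \frac{1933361}{3559673} + 959679 \frac{17 \sqrt{74234}}{111351} = - \frac{1933361}{3559673} + \frac{5438181 \sqrt{74234}}{37117}$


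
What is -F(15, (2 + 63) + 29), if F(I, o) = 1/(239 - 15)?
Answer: -1/224 ≈ -0.0044643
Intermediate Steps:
F(I, o) = 1/224
-F(15, (2 + 63) + 29) = -1*1/224 = -1/224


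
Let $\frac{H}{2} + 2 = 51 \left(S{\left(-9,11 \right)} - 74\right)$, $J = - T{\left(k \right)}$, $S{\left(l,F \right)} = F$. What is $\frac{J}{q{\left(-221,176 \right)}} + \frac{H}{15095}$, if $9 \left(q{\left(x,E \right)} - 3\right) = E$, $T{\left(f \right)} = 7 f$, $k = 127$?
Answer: $- \frac{3488011}{87551} \approx -39.84$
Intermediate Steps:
$q{\left(x,E \right)} = 3 + \frac{E}{9}$
$J = -889$ ($J = - 7 \cdot 127 = \left(-1\right) 889 = -889$)
$H = -6430$ ($H = -4 + 2 \cdot 51 \left(11 - 74\right) = -4 + 2 \cdot 51 \left(-63\right) = -4 + 2 \left(-3213\right) = -4 - 6426 = -6430$)
$\frac{J}{q{\left(-221,176 \right)}} + \frac{H}{15095} = - \frac{889}{3 + \frac{1}{9} \cdot 176} - \frac{6430}{15095} = - \frac{889}{3 + \frac{176}{9}} - \frac{1286}{3019} = - \frac{889}{\frac{203}{9}} - \frac{1286}{3019} = \left(-889\right) \frac{9}{203} - \frac{1286}{3019} = - \frac{1143}{29} - \frac{1286}{3019} = - \frac{3488011}{87551}$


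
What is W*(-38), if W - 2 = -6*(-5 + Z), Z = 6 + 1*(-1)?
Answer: -76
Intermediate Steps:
Z = 5 (Z = 6 - 1 = 5)
W = 2 (W = 2 - 6*(-5 + 5) = 2 - 6*0 = 2 + 0 = 2)
W*(-38) = 2*(-38) = -76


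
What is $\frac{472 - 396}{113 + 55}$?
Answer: $\frac{19}{42} \approx 0.45238$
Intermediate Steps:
$\frac{472 - 396}{113 + 55} = \frac{76}{168} = 76 \cdot \frac{1}{168} = \frac{19}{42}$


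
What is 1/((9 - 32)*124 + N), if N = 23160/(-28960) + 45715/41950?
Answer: -3037180/8661156499 ≈ -0.00035067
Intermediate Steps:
N = 880861/3037180 (N = 23160*(-1/28960) + 45715*(1/41950) = -579/724 + 9143/8390 = 880861/3037180 ≈ 0.29003)
1/((9 - 32)*124 + N) = 1/((9 - 32)*124 + 880861/3037180) = 1/(-23*124 + 880861/3037180) = 1/(-2852 + 880861/3037180) = 1/(-8661156499/3037180) = -3037180/8661156499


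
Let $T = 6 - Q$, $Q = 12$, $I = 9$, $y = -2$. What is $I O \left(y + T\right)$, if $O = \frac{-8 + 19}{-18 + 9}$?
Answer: $88$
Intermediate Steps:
$O = - \frac{11}{9}$ ($O = \frac{11}{-9} = 11 \left(- \frac{1}{9}\right) = - \frac{11}{9} \approx -1.2222$)
$T = -6$ ($T = 6 - 12 = -6$)
$I O \left(y + T\right) = 9 \left(- \frac{11}{9}\right) \left(-2 - 6\right) = \left(-11\right) \left(-8\right) = 88$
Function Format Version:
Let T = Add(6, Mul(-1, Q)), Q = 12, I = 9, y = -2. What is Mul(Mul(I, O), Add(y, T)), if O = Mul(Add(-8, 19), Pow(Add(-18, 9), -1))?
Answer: 88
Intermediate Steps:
O = Rational(-11, 9) (O = Mul(11, Pow(-9, -1)) = Mul(11, Rational(-1, 9)) = Rational(-11, 9) ≈ -1.2222)
T = -6 (T = Add(6, Mul(-1, 12)) = Add(6, -12) = -6)
Mul(Mul(I, O), Add(y, T)) = Mul(Mul(9, Rational(-11, 9)), Add(-2, -6)) = Mul(-11, -8) = 88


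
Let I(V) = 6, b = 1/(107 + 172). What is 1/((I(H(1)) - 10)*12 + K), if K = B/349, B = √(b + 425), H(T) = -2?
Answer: -101947437/4893469565 - 1047*√229741/19573878260 ≈ -0.020859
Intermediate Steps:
b = 1/279 ≈ 0.0035842
B = 4*√229741/93 (B = √(1/279 + 425) = √(118576/279) = 4*√229741/93 ≈ 20.616)
K = 4*√229741/32457 (K = (4*√229741/93)/349 = (4*√229741/93)*(1/349) = 4*√229741/32457 ≈ 0.059071)
1/((I(H(1)) - 10)*12 + K) = 1/((6 - 10)*12 + 4*√229741/32457) = 1/(-4*12 + 4*√229741/32457) = 1/(-48 + 4*√229741/32457)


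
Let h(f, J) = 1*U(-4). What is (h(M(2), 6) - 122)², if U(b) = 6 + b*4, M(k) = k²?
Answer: 17424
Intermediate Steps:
U(b) = 6 + 4*b
h(f, J) = -10 (h(f, J) = 1*(6 + 4*(-4)) = 1*(6 - 16) = 1*(-10) = -10)
(h(M(2), 6) - 122)² = (-10 - 122)² = (-132)² = 17424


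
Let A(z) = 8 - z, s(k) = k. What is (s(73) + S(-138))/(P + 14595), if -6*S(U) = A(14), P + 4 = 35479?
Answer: 37/25035 ≈ 0.0014779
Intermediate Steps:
P = 35475 (P = -4 + 35479 = 35475)
S(U) = 1 (S(U) = -(8 - 1*14)/6 = -(8 - 14)/6 = -1/6*(-6) = 1)
(s(73) + S(-138))/(P + 14595) = (73 + 1)/(35475 + 14595) = 74/50070 = 74*(1/50070) = 37/25035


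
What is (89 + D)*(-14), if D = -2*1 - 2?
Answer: -1190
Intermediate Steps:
D = -4 (D = -2 - 2 = -4)
(89 + D)*(-14) = (89 - 4)*(-14) = 85*(-14) = -1190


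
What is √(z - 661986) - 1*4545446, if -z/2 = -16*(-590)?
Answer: -4545446 + I*√680866 ≈ -4.5454e+6 + 825.15*I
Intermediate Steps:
z = -18880 (z = -(-32)*(-590) = -2*9440 = -18880)
√(z - 661986) - 1*4545446 = √(-18880 - 661986) - 1*4545446 = √(-680866) - 4545446 = I*√680866 - 4545446 = -4545446 + I*√680866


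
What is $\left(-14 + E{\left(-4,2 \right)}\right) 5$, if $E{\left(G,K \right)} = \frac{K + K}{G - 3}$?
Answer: $- \frac{510}{7} \approx -72.857$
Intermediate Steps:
$E{\left(G,K \right)} = \frac{2 K}{-3 + G}$
$\left(-14 + E{\left(-4,2 \right)}\right) 5 = \left(-14 + 2 \cdot 2 \frac{1}{-3 - 4}\right) 5 = \left(-14 + 2 \cdot 2 \frac{1}{-7}\right) 5 = \left(-14 + 2 \cdot 2 \left(- \frac{1}{7}\right)\right) 5 = \left(-14 - \frac{4}{7}\right) 5 = \left(- \frac{102}{7}\right) 5 = - \frac{510}{7}$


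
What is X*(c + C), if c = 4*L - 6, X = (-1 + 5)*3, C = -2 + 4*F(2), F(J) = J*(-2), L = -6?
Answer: -576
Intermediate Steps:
F(J) = -2*J
C = -18 (C = -2 + 4*(-2*2) = -2 + 4*(-4) = -2 - 16 = -18)
X = 12 (X = 4*3 = 12)
c = -30 (c = 4*(-6) - 6 = -24 - 6 = -30)
X*(c + C) = 12*(-30 - 18) = 12*(-48) = -576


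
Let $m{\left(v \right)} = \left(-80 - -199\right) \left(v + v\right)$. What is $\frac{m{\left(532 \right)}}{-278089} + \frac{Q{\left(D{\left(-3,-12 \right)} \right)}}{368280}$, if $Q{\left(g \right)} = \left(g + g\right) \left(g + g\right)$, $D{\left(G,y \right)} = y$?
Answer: $- \frac{92202304}{203203605} \approx -0.45374$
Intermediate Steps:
$Q{\left(g \right)} = 4 g^{2}$ ($Q{\left(g \right)} = 2 g 2 g = 4 g^{2}$)
$m{\left(v \right)} = 238 v$ ($m{\left(v \right)} = \left(-80 + 199\right) 2 v = 119 \cdot 2 v = 238 v$)
$\frac{m{\left(532 \right)}}{-278089} + \frac{Q{\left(D{\left(-3,-12 \right)} \right)}}{368280} = \frac{238 \cdot 532}{-278089} + \frac{4 \left(-12\right)^{2}}{368280} = 126616 \left(- \frac{1}{278089}\right) + 4 \cdot 144 \cdot \frac{1}{368280} = - \frac{18088}{39727} + 576 \cdot \frac{1}{368280} = - \frac{18088}{39727} + \frac{8}{5115} = - \frac{92202304}{203203605}$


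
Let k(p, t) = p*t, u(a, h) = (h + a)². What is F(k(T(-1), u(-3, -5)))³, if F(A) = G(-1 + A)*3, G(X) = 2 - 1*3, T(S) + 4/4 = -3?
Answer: -27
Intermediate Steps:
u(a, h) = (a + h)²
T(S) = -4 (T(S) = -1 - 3 = -4)
G(X) = -1 (G(X) = 2 - 3 = -1)
F(A) = -3 (F(A) = -1*3 = -3)
F(k(T(-1), u(-3, -5)))³ = (-3)³ = -27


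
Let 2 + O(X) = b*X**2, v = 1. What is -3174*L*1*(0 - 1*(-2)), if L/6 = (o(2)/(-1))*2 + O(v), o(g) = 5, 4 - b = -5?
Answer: 114264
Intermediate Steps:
b = 9 (b = 4 - 1*(-5) = 4 + 5 = 9)
O(X) = -2 + 9*X**2
L = -18 (L = 6*((5/(-1))*2 + (-2 + 9*1**2)) = 6*((5*(-1))*2 + (-2 + 9*1)) = 6*(-5*2 + (-2 + 9)) = 6*(-10 + 7) = 6*(-3) = -18)
-3174*L*1*(0 - 1*(-2)) = -3174*(-18*1)*(0 - 1*(-2)) = -(-57132)*(0 + 2) = -(-57132)*2 = -3174*(-36) = 114264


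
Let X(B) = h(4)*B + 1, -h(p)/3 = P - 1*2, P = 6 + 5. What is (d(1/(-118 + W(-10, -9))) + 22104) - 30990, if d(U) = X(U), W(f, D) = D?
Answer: -1128368/127 ≈ -8884.8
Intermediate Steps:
P = 11
h(p) = -27 (h(p) = -3*(11 - 1*2) = -3*(11 - 2) = -3*9 = -27)
X(B) = 1 - 27*B (X(B) = -27*B + 1 = 1 - 27*B)
d(U) = 1 - 27*U
(d(1/(-118 + W(-10, -9))) + 22104) - 30990 = ((1 - 27/(-118 - 9)) + 22104) - 30990 = ((1 - 27/(-127)) + 22104) - 30990 = ((1 - 27*(-1/127)) + 22104) - 30990 = ((1 + 27/127) + 22104) - 30990 = (154/127 + 22104) - 30990 = 2807362/127 - 30990 = -1128368/127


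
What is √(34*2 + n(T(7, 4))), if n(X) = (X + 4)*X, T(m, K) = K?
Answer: 10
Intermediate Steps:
n(X) = X*(4 + X) (n(X) = (4 + X)*X = X*(4 + X))
√(34*2 + n(T(7, 4))) = √(34*2 + 4*(4 + 4)) = √(68 + 4*8) = √(68 + 32) = √100 = 10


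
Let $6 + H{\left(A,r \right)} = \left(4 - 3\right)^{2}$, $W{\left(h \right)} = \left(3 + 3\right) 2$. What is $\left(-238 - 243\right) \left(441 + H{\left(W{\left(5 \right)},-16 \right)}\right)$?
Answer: $-209716$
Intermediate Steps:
$W{\left(h \right)} = 12$ ($W{\left(h \right)} = 6 \cdot 2 = 12$)
$H{\left(A,r \right)} = -5$ ($H{\left(A,r \right)} = -6 + \left(4 - 3\right)^{2} = -6 + 1^{2} = -6 + 1 = -5$)
$\left(-238 - 243\right) \left(441 + H{\left(W{\left(5 \right)},-16 \right)}\right) = \left(-238 - 243\right) \left(441 - 5\right) = \left(-238 - 243\right) 436 = \left(-481\right) 436 = -209716$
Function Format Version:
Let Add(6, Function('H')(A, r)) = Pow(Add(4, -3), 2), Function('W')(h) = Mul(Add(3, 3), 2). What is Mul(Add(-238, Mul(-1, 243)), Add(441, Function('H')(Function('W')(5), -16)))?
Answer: -209716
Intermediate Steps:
Function('W')(h) = 12 (Function('W')(h) = Mul(6, 2) = 12)
Function('H')(A, r) = -5 (Function('H')(A, r) = Add(-6, Pow(Add(4, -3), 2)) = Add(-6, Pow(1, 2)) = Add(-6, 1) = -5)
Mul(Add(-238, Mul(-1, 243)), Add(441, Function('H')(Function('W')(5), -16))) = Mul(Add(-238, Mul(-1, 243)), Add(441, -5)) = Mul(Add(-238, -243), 436) = Mul(-481, 436) = -209716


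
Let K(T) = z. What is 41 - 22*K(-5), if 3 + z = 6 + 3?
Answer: -91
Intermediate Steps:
z = 6 (z = -3 + (6 + 3) = -3 + 9 = 6)
K(T) = 6
41 - 22*K(-5) = 41 - 22*6 = 41 - 132 = -91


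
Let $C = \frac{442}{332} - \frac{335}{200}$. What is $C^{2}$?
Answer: $\frac{1301881}{11022400} \approx 0.11811$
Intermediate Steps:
$C = - \frac{1141}{3320}$ ($C = 442 \cdot \frac{1}{332} - \frac{67}{40} = \frac{221}{166} - \frac{67}{40} = - \frac{1141}{3320} \approx -0.34367$)
$C^{2} = \left(- \frac{1141}{3320}\right)^{2} = \frac{1301881}{11022400}$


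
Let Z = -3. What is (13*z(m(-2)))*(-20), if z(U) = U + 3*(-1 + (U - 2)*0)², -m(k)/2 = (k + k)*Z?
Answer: 5460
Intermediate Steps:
m(k) = 12*k (m(k) = -2*(k + k)*(-3) = -2*2*k*(-3) = -(-12)*k = 12*k)
z(U) = 3 + U (z(U) = U + 3*(-1 + (-2 + U)*0)² = U + 3*(-1 + 0)² = U + 3*(-1)² = U + 3*1 = U + 3 = 3 + U)
(13*z(m(-2)))*(-20) = (13*(3 + 12*(-2)))*(-20) = (13*(3 - 24))*(-20) = (13*(-21))*(-20) = -273*(-20) = 5460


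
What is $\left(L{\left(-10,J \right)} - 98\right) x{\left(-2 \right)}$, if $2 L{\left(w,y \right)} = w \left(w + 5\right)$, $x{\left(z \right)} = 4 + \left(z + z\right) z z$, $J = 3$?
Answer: $876$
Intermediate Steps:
$x{\left(z \right)} = 4 + 2 z^{3}$ ($x{\left(z \right)} = 4 + 2 z z z = 4 + 2 z^{2} z = 4 + 2 z^{3}$)
$L{\left(w,y \right)} = \frac{w \left(5 + w\right)}{2}$ ($L{\left(w,y \right)} = \frac{w \left(w + 5\right)}{2} = \frac{w \left(5 + w\right)}{2}$)
$\left(L{\left(-10,J \right)} - 98\right) x{\left(-2 \right)} = \left(\frac{1}{2} \left(-10\right) \left(5 - 10\right) - 98\right) \left(4 + 2 \left(-2\right)^{3}\right) = \left(\frac{1}{2} \left(-10\right) \left(-5\right) - 98\right) \left(4 + 2 \left(-8\right)\right) = \left(25 - 98\right) \left(4 - 16\right) = \left(-73\right) \left(-12\right) = 876$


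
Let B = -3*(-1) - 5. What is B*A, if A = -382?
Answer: 764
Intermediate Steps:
B = -2 (B = 3 - 5 = -2)
B*A = -2*(-382) = 764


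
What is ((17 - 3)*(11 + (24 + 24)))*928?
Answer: 766528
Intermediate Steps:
((17 - 3)*(11 + (24 + 24)))*928 = (14*(11 + 48))*928 = (14*59)*928 = 826*928 = 766528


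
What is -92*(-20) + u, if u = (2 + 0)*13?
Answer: 1866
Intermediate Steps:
u = 26 (u = 2*13 = 26)
-92*(-20) + u = -92*(-20) + 26 = 1840 + 26 = 1866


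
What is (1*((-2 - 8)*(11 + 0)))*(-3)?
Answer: 330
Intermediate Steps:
(1*((-2 - 8)*(11 + 0)))*(-3) = (1*(-10*11))*(-3) = (1*(-110))*(-3) = -110*(-3) = 330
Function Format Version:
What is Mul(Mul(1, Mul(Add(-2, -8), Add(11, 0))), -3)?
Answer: 330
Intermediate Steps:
Mul(Mul(1, Mul(Add(-2, -8), Add(11, 0))), -3) = Mul(Mul(1, Mul(-10, 11)), -3) = Mul(Mul(1, -110), -3) = Mul(-110, -3) = 330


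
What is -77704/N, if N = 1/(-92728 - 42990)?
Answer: 10545831472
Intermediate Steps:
N = -1/135718 (N = 1/(-135718) = -1/135718 ≈ -7.3682e-6)
-77704/N = -77704/(-1/135718) = -77704*(-135718) = 10545831472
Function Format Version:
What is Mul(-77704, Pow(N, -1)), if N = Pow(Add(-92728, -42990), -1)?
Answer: 10545831472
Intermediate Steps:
N = Rational(-1, 135718) (N = Pow(-135718, -1) = Rational(-1, 135718) ≈ -7.3682e-6)
Mul(-77704, Pow(N, -1)) = Mul(-77704, Pow(Rational(-1, 135718), -1)) = Mul(-77704, -135718) = 10545831472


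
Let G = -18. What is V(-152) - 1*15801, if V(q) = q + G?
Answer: -15971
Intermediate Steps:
V(q) = -18 + q (V(q) = q - 18 = -18 + q)
V(-152) - 1*15801 = (-18 - 152) - 1*15801 = -170 - 15801 = -15971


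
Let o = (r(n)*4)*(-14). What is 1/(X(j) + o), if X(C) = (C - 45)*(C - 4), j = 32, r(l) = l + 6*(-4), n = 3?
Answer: 1/812 ≈ 0.0012315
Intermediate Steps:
r(l) = -24 + l (r(l) = l - 24 = -24 + l)
X(C) = (-45 + C)*(-4 + C)
o = 1176 (o = ((-24 + 3)*4)*(-14) = -21*4*(-14) = -84*(-14) = 1176)
1/(X(j) + o) = 1/((180 + 32**2 - 49*32) + 1176) = 1/((180 + 1024 - 1568) + 1176) = 1/(-364 + 1176) = 1/812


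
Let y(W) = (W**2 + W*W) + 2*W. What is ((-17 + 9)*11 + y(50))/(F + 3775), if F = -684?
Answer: 5012/3091 ≈ 1.6215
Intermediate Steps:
y(W) = 2*W + 2*W**2 (y(W) = (W**2 + W**2) + 2*W = 2*W**2 + 2*W = 2*W + 2*W**2)
((-17 + 9)*11 + y(50))/(F + 3775) = ((-17 + 9)*11 + 2*50*(1 + 50))/(-684 + 3775) = (-8*11 + 2*50*51)/3091 = (-88 + 5100)*(1/3091) = 5012*(1/3091) = 5012/3091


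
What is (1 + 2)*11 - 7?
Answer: 26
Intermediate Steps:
(1 + 2)*11 - 7 = 3*11 - 7 = 33 - 7 = 26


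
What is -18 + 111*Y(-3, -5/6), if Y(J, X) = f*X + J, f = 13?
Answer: -3107/2 ≈ -1553.5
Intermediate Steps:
Y(J, X) = J + 13*X (Y(J, X) = 13*X + J = J + 13*X)
-18 + 111*Y(-3, -5/6) = -18 + 111*(-3 + 13*(-5/6)) = -18 + 111*(-3 + 13*(-5*⅙)) = -18 + 111*(-3 + 13*(-⅚)) = -18 + 111*(-3 - 65/6) = -18 + 111*(-83/6) = -18 - 3071/2 = -3107/2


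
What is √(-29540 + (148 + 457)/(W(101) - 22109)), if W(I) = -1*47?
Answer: I*√3625213712455/11078 ≈ 171.87*I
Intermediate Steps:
W(I) = -47
√(-29540 + (148 + 457)/(W(101) - 22109)) = √(-29540 + (148 + 457)/(-47 - 22109)) = √(-29540 + 605/(-22156)) = √(-29540 + 605*(-1/22156)) = √(-29540 - 605/22156) = √(-654488845/22156) = I*√3625213712455/11078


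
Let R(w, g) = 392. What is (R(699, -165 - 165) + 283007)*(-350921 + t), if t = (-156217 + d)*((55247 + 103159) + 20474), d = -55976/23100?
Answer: -9147081899230224701/1155 ≈ -7.9196e+15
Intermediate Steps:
d = -13994/5775 (d = -55976*1/23100 = -13994/5775 ≈ -2.4232)
t = -32275932638144/1155 (t = (-156217 - 13994/5775)*((55247 + 103159) + 20474) = -902167169*(158406 + 20474)/5775 = -902167169/5775*178880 = -32275932638144/1155 ≈ -2.7945e+10)
(R(699, -165 - 165) + 283007)*(-350921 + t) = (392 + 283007)*(-350921 - 32275932638144/1155) = 283399*(-32276337951899/1155) = -9147081899230224701/1155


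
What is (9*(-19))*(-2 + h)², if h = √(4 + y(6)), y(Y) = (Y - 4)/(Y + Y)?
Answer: -2793/2 + 570*√6 ≈ -0.29085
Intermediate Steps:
y(Y) = (-4 + Y)/(2*Y) (y(Y) = (-4 + Y)/((2*Y)) = (-4 + Y)*(1/(2*Y)) = (-4 + Y)/(2*Y))
h = 5*√6/6 (h = √(4 + (½)*(-4 + 6)/6) = √(4 + (½)*(⅙)*2) = √(4 + ⅙) = √(25/6) = 5*√6/6 ≈ 2.0412)
(9*(-19))*(-2 + h)² = (9*(-19))*(-2 + 5*√6/6)² = -171*(-2 + 5*√6/6)²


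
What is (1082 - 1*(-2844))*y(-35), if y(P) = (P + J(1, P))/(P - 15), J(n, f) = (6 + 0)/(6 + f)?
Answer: 2004223/725 ≈ 2764.4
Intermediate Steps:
J(n, f) = 6/(6 + f)
y(P) = (P + 6/(6 + P))/(-15 + P) (y(P) = (P + 6/(6 + P))/(P - 15) = (P + 6/(6 + P))/(-15 + P))
(1082 - 1*(-2844))*y(-35) = (1082 - 1*(-2844))*((6 - 35*(6 - 35))/((-15 - 35)*(6 - 35))) = (1082 + 2844)*((6 - 35*(-29))/(-50*(-29))) = 3926*(-1/50*(-1/29)*(6 + 1015)) = 3926*(-1/50*(-1/29)*1021) = 3926*(1021/1450) = 2004223/725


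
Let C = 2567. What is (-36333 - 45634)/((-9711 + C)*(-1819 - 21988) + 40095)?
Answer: -81967/170117303 ≈ -0.00048183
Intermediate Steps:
(-36333 - 45634)/((-9711 + C)*(-1819 - 21988) + 40095) = (-36333 - 45634)/((-9711 + 2567)*(-1819 - 21988) + 40095) = -81967/(-7144*(-23807) + 40095) = -81967/(170077208 + 40095) = -81967/170117303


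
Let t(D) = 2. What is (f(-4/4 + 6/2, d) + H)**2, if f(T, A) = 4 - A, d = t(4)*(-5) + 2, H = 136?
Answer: 21904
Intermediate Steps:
d = -8 (d = 2*(-5) + 2 = -10 + 2 = -8)
(f(-4/4 + 6/2, d) + H)**2 = ((4 - 1*(-8)) + 136)**2 = ((4 + 8) + 136)**2 = (12 + 136)**2 = 148**2 = 21904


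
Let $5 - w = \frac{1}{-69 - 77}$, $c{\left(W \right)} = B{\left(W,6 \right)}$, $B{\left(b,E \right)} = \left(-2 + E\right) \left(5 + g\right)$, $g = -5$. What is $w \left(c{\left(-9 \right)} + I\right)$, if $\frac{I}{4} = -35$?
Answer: $- \frac{51170}{73} \approx -700.96$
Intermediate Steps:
$B{\left(b,E \right)} = 0$ ($B{\left(b,E \right)} = \left(-2 + E\right) \left(5 - 5\right) = \left(-2 + E\right) 0 = 0$)
$c{\left(W \right)} = 0$
$w = \frac{731}{146}$ ($w = 5 - \frac{1}{-69 - 77} = 5 - \frac{1}{-146} = 5 - - \frac{1}{146} = 5 + \frac{1}{146} = \frac{731}{146} \approx 5.0069$)
$I = -140$ ($I = 4 \left(-35\right) = -140$)
$w \left(c{\left(-9 \right)} + I\right) = \frac{731 \left(0 - 140\right)}{146} = \frac{731}{146} \left(-140\right) = - \frac{51170}{73}$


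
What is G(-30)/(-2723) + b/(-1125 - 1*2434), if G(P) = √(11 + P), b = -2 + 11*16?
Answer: -174/3559 - I*√19/2723 ≈ -0.04889 - 0.0016008*I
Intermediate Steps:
b = 174 (b = -2 + 176 = 174)
G(-30)/(-2723) + b/(-1125 - 1*2434) = √(11 - 30)/(-2723) + 174/(-1125 - 1*2434) = √(-19)*(-1/2723) + 174/(-1125 - 2434) = (I*√19)*(-1/2723) + 174/(-3559) = -I*√19/2723 + 174*(-1/3559) = -I*√19/2723 - 174/3559 = -174/3559 - I*√19/2723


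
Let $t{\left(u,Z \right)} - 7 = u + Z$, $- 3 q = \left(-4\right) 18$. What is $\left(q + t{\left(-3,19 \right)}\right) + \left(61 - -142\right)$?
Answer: $250$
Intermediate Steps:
$q = 24$ ($q = - \frac{\left(-4\right) 18}{3} = \left(- \frac{1}{3}\right) \left(-72\right) = 24$)
$t{\left(u,Z \right)} = 7 + Z + u$ ($t{\left(u,Z \right)} = 7 + \left(u + Z\right) = 7 + \left(Z + u\right) = 7 + Z + u$)
$\left(q + t{\left(-3,19 \right)}\right) + \left(61 - -142\right) = \left(24 + \left(7 + 19 - 3\right)\right) + \left(61 - -142\right) = \left(24 + 23\right) + \left(61 + 142\right) = 47 + 203 = 250$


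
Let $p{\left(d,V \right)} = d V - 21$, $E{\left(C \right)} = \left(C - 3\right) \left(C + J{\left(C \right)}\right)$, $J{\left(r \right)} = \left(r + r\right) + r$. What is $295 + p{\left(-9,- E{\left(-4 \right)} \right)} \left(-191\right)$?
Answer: $-188222$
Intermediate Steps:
$J{\left(r \right)} = 3 r$ ($J{\left(r \right)} = 2 r + r = 3 r$)
$E{\left(C \right)} = 4 C \left(-3 + C\right)$ ($E{\left(C \right)} = \left(C - 3\right) \left(C + 3 C\right) = \left(-3 + C\right) 4 C = 4 C \left(-3 + C\right)$)
$p{\left(d,V \right)} = -21 + V d$ ($p{\left(d,V \right)} = V d - 21 = -21 + V d$)
$295 + p{\left(-9,- E{\left(-4 \right)} \right)} \left(-191\right) = 295 + \left(-21 + - 4 \left(-4\right) \left(-3 - 4\right) \left(-9\right)\right) \left(-191\right) = 295 + \left(-21 + - 4 \left(-4\right) \left(-7\right) \left(-9\right)\right) \left(-191\right) = 295 + \left(-21 + \left(-1\right) 112 \left(-9\right)\right) \left(-191\right) = 295 + \left(-21 - -1008\right) \left(-191\right) = 295 + \left(-21 + 1008\right) \left(-191\right) = 295 + 987 \left(-191\right) = 295 - 188517 = -188222$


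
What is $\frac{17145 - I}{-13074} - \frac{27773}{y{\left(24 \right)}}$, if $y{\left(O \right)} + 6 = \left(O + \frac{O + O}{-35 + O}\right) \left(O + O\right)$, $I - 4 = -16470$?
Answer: $- \frac{120566854}{3741343} \approx -32.226$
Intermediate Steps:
$I = -16466$ ($I = 4 - 16470 = -16466$)
$y{\left(O \right)} = -6 + 2 O \left(O + \frac{2 O}{-35 + O}\right)$ ($y{\left(O \right)} = -6 + \left(O + \frac{O + O}{-35 + O}\right) \left(O + O\right) = -6 + \left(O + \frac{2 O}{-35 + O}\right) 2 O = -6 + 2 O \left(O + \frac{2 O}{-35 + O}\right)$)
$\frac{17145 - I}{-13074} - \frac{27773}{y{\left(24 \right)}} = \frac{17145 - -16466}{-13074} - \frac{27773}{2 \frac{1}{-35 + 24} \left(105 + 24^{3} - 33 \cdot 24^{2} - 72\right)} = \left(17145 + 16466\right) \left(- \frac{1}{13074}\right) - \frac{27773}{2 \frac{1}{-11} \left(105 + 13824 - 19008 - 72\right)} = 33611 \left(- \frac{1}{13074}\right) - \frac{27773}{2 \left(- \frac{1}{11}\right) \left(105 + 13824 - 19008 - 72\right)} = - \frac{33611}{13074} - \frac{27773}{2 \left(- \frac{1}{11}\right) \left(-5151\right)} = - \frac{33611}{13074} - \frac{27773}{\frac{10302}{11}} = - \frac{33611}{13074} - \frac{305503}{10302} = - \frac{120566854}{3741343}$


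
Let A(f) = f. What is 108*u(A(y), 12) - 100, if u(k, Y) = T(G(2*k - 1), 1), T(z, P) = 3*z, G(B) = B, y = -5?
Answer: -3664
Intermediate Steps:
u(k, Y) = -3 + 6*k (u(k, Y) = 3*(2*k - 1) = 3*(-1 + 2*k) = -3 + 6*k)
108*u(A(y), 12) - 100 = 108*(-3 + 6*(-5)) - 100 = 108*(-3 - 30) - 100 = 108*(-33) - 100 = -3564 - 100 = -3664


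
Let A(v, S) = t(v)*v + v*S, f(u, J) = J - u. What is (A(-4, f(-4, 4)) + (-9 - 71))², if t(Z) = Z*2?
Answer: 6400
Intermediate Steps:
t(Z) = 2*Z
A(v, S) = 2*v² + S*v (A(v, S) = (2*v)*v + v*S = 2*v² + S*v)
(A(-4, f(-4, 4)) + (-9 - 71))² = (-4*((4 - 1*(-4)) + 2*(-4)) + (-9 - 71))² = (-4*((4 + 4) - 8) - 80)² = (-4*(8 - 8) - 80)² = (-4*0 - 80)² = (0 - 80)² = (-80)² = 6400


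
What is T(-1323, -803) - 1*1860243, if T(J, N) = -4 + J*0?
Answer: -1860247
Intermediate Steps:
T(J, N) = -4 (T(J, N) = -4 + 0 = -4)
T(-1323, -803) - 1*1860243 = -4 - 1*1860243 = -4 - 1860243 = -1860247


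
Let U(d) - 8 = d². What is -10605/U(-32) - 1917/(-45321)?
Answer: -53183429/5196808 ≈ -10.234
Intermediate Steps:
U(d) = 8 + d²
-10605/U(-32) - 1917/(-45321) = -10605/(8 + (-32)²) - 1917/(-45321) = -10605/(8 + 1024) - 1917*(-1/45321) = -10605/1032 + 639/15107 = -10605*1/1032 + 639/15107 = -3535/344 + 639/15107 = -53183429/5196808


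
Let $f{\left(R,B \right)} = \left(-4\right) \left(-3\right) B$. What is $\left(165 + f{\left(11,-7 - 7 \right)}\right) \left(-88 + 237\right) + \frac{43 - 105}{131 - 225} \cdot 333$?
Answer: $- \frac{10686}{47} \approx -227.36$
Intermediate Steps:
$f{\left(R,B \right)} = 12 B$
$\left(165 + f{\left(11,-7 - 7 \right)}\right) \left(-88 + 237\right) + \frac{43 - 105}{131 - 225} \cdot 333 = \left(165 + 12 \left(-7 - 7\right)\right) \left(-88 + 237\right) + \frac{43 - 105}{131 - 225} \cdot 333 = \left(165 + 12 \left(-14\right)\right) 149 + - \frac{62}{-94} \cdot 333 = \left(165 - 168\right) 149 + \left(-62\right) \left(- \frac{1}{94}\right) 333 = \left(-3\right) 149 + \frac{31}{47} \cdot 333 = -447 + \frac{10323}{47} = - \frac{10686}{47}$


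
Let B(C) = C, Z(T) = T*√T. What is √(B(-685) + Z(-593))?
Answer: √(-685 - 593*I*√593) ≈ 82.981 - 87.011*I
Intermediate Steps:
Z(T) = T^(3/2)
√(B(-685) + Z(-593)) = √(-685 + (-593)^(3/2)) = √(-685 - 593*I*√593)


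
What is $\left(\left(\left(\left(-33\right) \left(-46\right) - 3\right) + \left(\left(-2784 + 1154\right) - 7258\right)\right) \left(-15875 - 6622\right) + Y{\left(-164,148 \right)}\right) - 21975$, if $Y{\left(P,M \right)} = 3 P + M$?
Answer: $165848062$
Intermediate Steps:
$Y{\left(P,M \right)} = M + 3 P$
$\left(\left(\left(\left(-33\right) \left(-46\right) - 3\right) + \left(\left(-2784 + 1154\right) - 7258\right)\right) \left(-15875 - 6622\right) + Y{\left(-164,148 \right)}\right) - 21975 = \left(\left(\left(\left(-33\right) \left(-46\right) - 3\right) + \left(\left(-2784 + 1154\right) - 7258\right)\right) \left(-15875 - 6622\right) + \left(148 + 3 \left(-164\right)\right)\right) - 21975 = \left(\left(\left(1518 - 3\right) - 8888\right) \left(-22497\right) + \left(148 - 492\right)\right) - 21975 = \left(\left(1515 - 8888\right) \left(-22497\right) - 344\right) - 21975 = \left(\left(-7373\right) \left(-22497\right) - 344\right) - 21975 = \left(165870381 - 344\right) - 21975 = 165870037 - 21975 = 165848062$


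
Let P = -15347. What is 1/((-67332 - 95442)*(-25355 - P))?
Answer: 1/1629042192 ≈ 6.1386e-10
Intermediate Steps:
1/((-67332 - 95442)*(-25355 - P)) = 1/((-67332 - 95442)*(-25355 - 1*(-15347))) = 1/((-162774)*(-25355 + 15347)) = -1/162774/(-10008) = -1/162774*(-1/10008) = 1/1629042192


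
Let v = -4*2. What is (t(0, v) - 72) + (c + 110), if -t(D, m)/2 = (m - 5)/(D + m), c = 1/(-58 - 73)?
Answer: 18205/524 ≈ 34.742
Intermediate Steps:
c = -1/131 (c = 1/(-131) = -1/131 ≈ -0.0076336)
v = -8
t(D, m) = -2*(-5 + m)/(D + m) (t(D, m) = -2*(m - 5)/(D + m) = -2*(-5 + m)/(D + m))
(t(0, v) - 72) + (c + 110) = (2*(5 - 1*(-8))/(0 - 8) - 72) + (-1/131 + 110) = (2*(5 + 8)/(-8) - 72) + 14409/131 = (2*(-⅛)*13 - 72) + 14409/131 = (-13/4 - 72) + 14409/131 = -301/4 + 14409/131 = 18205/524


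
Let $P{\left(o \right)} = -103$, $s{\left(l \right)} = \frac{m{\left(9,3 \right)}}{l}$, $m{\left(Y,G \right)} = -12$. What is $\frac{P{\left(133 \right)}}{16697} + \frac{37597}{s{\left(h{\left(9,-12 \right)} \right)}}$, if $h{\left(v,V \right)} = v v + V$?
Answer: $- \frac{14438413919}{66788} \approx -2.1618 \cdot 10^{5}$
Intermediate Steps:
$h{\left(v,V \right)} = V + v^{2}$ ($h{\left(v,V \right)} = v^{2} + V = V + v^{2}$)
$s{\left(l \right)} = - \frac{12}{l}$
$\frac{P{\left(133 \right)}}{16697} + \frac{37597}{s{\left(h{\left(9,-12 \right)} \right)}} = - \frac{103}{16697} + \frac{37597}{\left(-12\right) \frac{1}{-12 + 9^{2}}} = \left(-103\right) \frac{1}{16697} + \frac{37597}{\left(-12\right) \frac{1}{-12 + 81}} = - \frac{103}{16697} + \frac{37597}{\left(-12\right) \frac{1}{69}} = - \frac{103}{16697} + \frac{37597}{- \frac{4}{23}} = - \frac{103}{16697} + 37597 \left(- \frac{23}{4}\right) = - \frac{103}{16697} - \frac{864731}{4} = - \frac{14438413919}{66788}$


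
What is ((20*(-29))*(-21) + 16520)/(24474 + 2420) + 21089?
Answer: 40514019/1921 ≈ 21090.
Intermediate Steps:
((20*(-29))*(-21) + 16520)/(24474 + 2420) + 21089 = (-580*(-21) + 16520)/26894 + 21089 = (12180 + 16520)*(1/26894) + 21089 = 28700*(1/26894) + 21089 = 2050/1921 + 21089 = 40514019/1921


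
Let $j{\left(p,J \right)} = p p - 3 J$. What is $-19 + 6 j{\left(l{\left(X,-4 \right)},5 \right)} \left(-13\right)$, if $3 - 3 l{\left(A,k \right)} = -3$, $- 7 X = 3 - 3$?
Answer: $839$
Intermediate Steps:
$X = 0$ ($X = - \frac{3 - 3}{7} = \left(- \frac{1}{7}\right) 0 = 0$)
$l{\left(A,k \right)} = 2$ ($l{\left(A,k \right)} = 1 - -1 = 1 + 1 = 2$)
$j{\left(p,J \right)} = p^{2} - 3 J$
$-19 + 6 j{\left(l{\left(X,-4 \right)},5 \right)} \left(-13\right) = -19 + 6 \left(2^{2} - 15\right) \left(-13\right) = -19 + 6 \left(4 - 15\right) \left(-13\right) = -19 + 6 \left(-11\right) \left(-13\right) = -19 - -858 = -19 + 858 = 839$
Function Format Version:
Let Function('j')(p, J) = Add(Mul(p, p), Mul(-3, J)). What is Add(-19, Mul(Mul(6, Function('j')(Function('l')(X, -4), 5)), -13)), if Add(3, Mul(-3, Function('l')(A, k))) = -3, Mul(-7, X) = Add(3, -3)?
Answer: 839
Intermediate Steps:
X = 0 (X = Mul(Rational(-1, 7), Add(3, -3)) = Mul(Rational(-1, 7), 0) = 0)
Function('l')(A, k) = 2 (Function('l')(A, k) = Add(1, Mul(Rational(-1, 3), -3)) = Add(1, 1) = 2)
Function('j')(p, J) = Add(Pow(p, 2), Mul(-3, J))
Add(-19, Mul(Mul(6, Function('j')(Function('l')(X, -4), 5)), -13)) = Add(-19, Mul(Mul(6, Add(Pow(2, 2), Mul(-3, 5))), -13)) = Add(-19, Mul(Mul(6, Add(4, -15)), -13)) = Add(-19, Mul(Mul(6, -11), -13)) = Add(-19, Mul(-66, -13)) = Add(-19, 858) = 839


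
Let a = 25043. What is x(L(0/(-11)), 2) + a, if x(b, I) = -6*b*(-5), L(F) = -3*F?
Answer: 25043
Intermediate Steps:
x(b, I) = 30*b
x(L(0/(-11)), 2) + a = 30*(-0/(-11)) + 25043 = 30*(-0*(-1)/11) + 25043 = 30*(-3*0) + 25043 = 30*0 + 25043 = 0 + 25043 = 25043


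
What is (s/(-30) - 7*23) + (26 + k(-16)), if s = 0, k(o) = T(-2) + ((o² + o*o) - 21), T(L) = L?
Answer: 354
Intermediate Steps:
k(o) = -23 + 2*o² (k(o) = -2 + ((o² + o*o) - 21) = -2 + ((o² + o²) - 21) = -2 + (2*o² - 21) = -2 + (-21 + 2*o²) = -23 + 2*o²)
(s/(-30) - 7*23) + (26 + k(-16)) = (0/(-30) - 7*23) + (26 + (-23 + 2*(-16)²)) = (0*(-1/30) - 161) + (26 + (-23 + 2*256)) = (0 - 161) + (26 + (-23 + 512)) = -161 + (26 + 489) = -161 + 515 = 354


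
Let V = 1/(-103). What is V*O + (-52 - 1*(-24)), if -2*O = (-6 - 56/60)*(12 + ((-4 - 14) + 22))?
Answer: -44092/1545 ≈ -28.539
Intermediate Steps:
V = -1/103 ≈ -0.0097087
O = 832/15 (O = -(-6 - 56/60)*(12 + ((-4 - 14) + 22))/2 = -(-6 - 56*1/60)*(12 + (-18 + 22))/2 = -(-6 - 14/15)*(12 + 4)/2 = -(-52)*16/15 = -1/2*(-1664/15) = 832/15 ≈ 55.467)
V*O + (-52 - 1*(-24)) = -1/103*832/15 + (-52 - 1*(-24)) = -832/1545 + (-52 + 24) = -832/1545 - 28 = -44092/1545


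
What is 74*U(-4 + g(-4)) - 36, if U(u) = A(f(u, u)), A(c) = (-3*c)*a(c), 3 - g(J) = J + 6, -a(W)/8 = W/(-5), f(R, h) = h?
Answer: -16164/5 ≈ -3232.8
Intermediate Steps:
a(W) = 8*W/5 (a(W) = -8*W/(-5) = -8*W*(-1)/5 = -(-8)*W/5 = 8*W/5)
g(J) = -3 - J (g(J) = 3 - (J + 6) = 3 - (6 + J) = 3 + (-6 - J) = -3 - J)
A(c) = -24*c²/5 (A(c) = (-3*c)*(8*c/5) = -24*c²/5)
U(u) = -24*u²/5
74*U(-4 + g(-4)) - 36 = 74*(-24*(-4 + (-3 - 1*(-4)))²/5) - 36 = 74*(-24*(-4 + (-3 + 4))²/5) - 36 = 74*(-24*(-4 + 1)²/5) - 36 = 74*(-24/5*(-3)²) - 36 = 74*(-24/5*9) - 36 = 74*(-216/5) - 36 = -15984/5 - 36 = -16164/5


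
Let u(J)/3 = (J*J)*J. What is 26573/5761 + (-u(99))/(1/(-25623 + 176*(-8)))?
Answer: 453301155691700/5761 ≈ 7.8684e+10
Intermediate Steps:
u(J) = 3*J**3 (u(J) = 3*((J*J)*J) = 3*(J**2*J) = 3*J**3)
26573/5761 + (-u(99))/(1/(-25623 + 176*(-8))) = 26573/5761 + (-3*99**3)/(1/(-25623 + 176*(-8))) = 26573*(1/5761) + (-3*970299)/(1/(-25623 - 1408)) = 26573/5761 + (-1*2910897)/(1/(-27031)) = 26573/5761 - 2910897/(-1/27031) = 26573/5761 - 2910897*(-27031) = 26573/5761 + 78684456807 = 453301155691700/5761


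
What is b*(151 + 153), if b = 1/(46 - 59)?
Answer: -304/13 ≈ -23.385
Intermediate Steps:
b = -1/13 (b = 1/(-13) = -1/13 ≈ -0.076923)
b*(151 + 153) = -(151 + 153)/13 = -1/13*304 = -304/13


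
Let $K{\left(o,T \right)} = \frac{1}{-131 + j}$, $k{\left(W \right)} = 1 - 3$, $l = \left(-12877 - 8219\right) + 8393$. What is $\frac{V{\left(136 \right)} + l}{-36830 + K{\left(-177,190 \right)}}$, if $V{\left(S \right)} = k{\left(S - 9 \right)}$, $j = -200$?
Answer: $\frac{200255}{580511} \approx 0.34496$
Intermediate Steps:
$l = -12703$ ($l = -21096 + 8393 = -12703$)
$k{\left(W \right)} = -2$ ($k{\left(W \right)} = 1 - 3 = -2$)
$V{\left(S \right)} = -2$
$K{\left(o,T \right)} = - \frac{1}{331}$ ($K{\left(o,T \right)} = \frac{1}{-131 - 200} = \frac{1}{-331} = - \frac{1}{331}$)
$\frac{V{\left(136 \right)} + l}{-36830 + K{\left(-177,190 \right)}} = \frac{-2 - 12703}{-36830 - \frac{1}{331}} = - \frac{12705}{- \frac{12190731}{331}} = \left(-12705\right) \left(- \frac{331}{12190731}\right) = \frac{200255}{580511}$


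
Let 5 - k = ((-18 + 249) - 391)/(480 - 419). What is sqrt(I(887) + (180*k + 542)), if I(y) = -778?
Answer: 2*sqrt(1056886)/61 ≈ 33.707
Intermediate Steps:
k = 465/61 (k = 5 - ((-18 + 249) - 391)/(480 - 419) = 5 - (231 - 391)/61 = 5 - (-160)/61 = 5 - 1*(-160/61) = 5 + 160/61 = 465/61 ≈ 7.6229)
sqrt(I(887) + (180*k + 542)) = sqrt(-778 + (180*(465/61) + 542)) = sqrt(-778 + (83700/61 + 542)) = sqrt(-778 + 116762/61) = sqrt(69304/61) = 2*sqrt(1056886)/61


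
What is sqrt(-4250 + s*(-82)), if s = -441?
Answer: 2*sqrt(7978) ≈ 178.64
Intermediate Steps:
sqrt(-4250 + s*(-82)) = sqrt(-4250 - 441*(-82)) = sqrt(-4250 + 36162) = sqrt(31912) = 2*sqrt(7978)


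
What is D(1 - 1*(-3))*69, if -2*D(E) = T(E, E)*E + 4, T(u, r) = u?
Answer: -690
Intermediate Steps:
D(E) = -2 - E²/2 (D(E) = -(E*E + 4)/2 = -(E² + 4)/2 = -(4 + E²)/2 = -2 - E²/2)
D(1 - 1*(-3))*69 = (-2 - (1 - 1*(-3))²/2)*69 = (-2 - (1 + 3)²/2)*69 = (-2 - ½*4²)*69 = (-2 - ½*16)*69 = (-2 - 8)*69 = -10*69 = -690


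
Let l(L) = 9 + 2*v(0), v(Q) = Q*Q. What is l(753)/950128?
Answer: 9/950128 ≈ 9.4724e-6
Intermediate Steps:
v(Q) = Q²
l(L) = 9 (l(L) = 9 + 2*0² = 9 + 2*0 = 9 + 0 = 9)
l(753)/950128 = 9/950128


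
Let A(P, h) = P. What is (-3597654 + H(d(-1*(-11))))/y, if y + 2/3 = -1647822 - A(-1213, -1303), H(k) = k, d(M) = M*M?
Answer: 10792599/4939829 ≈ 2.1848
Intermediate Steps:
d(M) = M**2
y = -4939829/3 (y = -2/3 + (-1647822 - 1*(-1213)) = -2/3 + (-1647822 + 1213) = -2/3 - 1646609 = -4939829/3 ≈ -1.6466e+6)
(-3597654 + H(d(-1*(-11))))/y = (-3597654 + (-1*(-11))**2)/(-4939829/3) = (-3597654 + 11**2)*(-3/4939829) = (-3597654 + 121)*(-3/4939829) = -3597533*(-3/4939829) = 10792599/4939829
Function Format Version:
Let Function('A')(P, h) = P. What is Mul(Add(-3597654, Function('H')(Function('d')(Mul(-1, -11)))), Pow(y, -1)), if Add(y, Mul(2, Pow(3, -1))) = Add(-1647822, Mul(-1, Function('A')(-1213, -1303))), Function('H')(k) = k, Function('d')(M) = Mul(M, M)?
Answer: Rational(10792599, 4939829) ≈ 2.1848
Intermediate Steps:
Function('d')(M) = Pow(M, 2)
y = Rational(-4939829, 3) (y = Add(Rational(-2, 3), Add(-1647822, Mul(-1, -1213))) = Add(Rational(-2, 3), Add(-1647822, 1213)) = Add(Rational(-2, 3), -1646609) = Rational(-4939829, 3) ≈ -1.6466e+6)
Mul(Add(-3597654, Function('H')(Function('d')(Mul(-1, -11)))), Pow(y, -1)) = Mul(Add(-3597654, Pow(Mul(-1, -11), 2)), Pow(Rational(-4939829, 3), -1)) = Mul(Add(-3597654, Pow(11, 2)), Rational(-3, 4939829)) = Mul(Add(-3597654, 121), Rational(-3, 4939829)) = Mul(-3597533, Rational(-3, 4939829)) = Rational(10792599, 4939829)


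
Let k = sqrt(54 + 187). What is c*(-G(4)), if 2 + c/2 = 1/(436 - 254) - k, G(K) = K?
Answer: 1452/91 + 8*sqrt(241) ≈ 140.15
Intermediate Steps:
k = sqrt(241) ≈ 15.524
c = -363/91 - 2*sqrt(241) (c = -4 + 2*(1/(436 - 254) - sqrt(241)) = -4 + 2*(1/182 - sqrt(241)) = -4 + (1/91 - 2*sqrt(241)) = -363/91 - 2*sqrt(241) ≈ -35.037)
c*(-G(4)) = (-363/91 - 2*sqrt(241))*(-1*4) = (-363/91 - 2*sqrt(241))*(-4) = 1452/91 + 8*sqrt(241)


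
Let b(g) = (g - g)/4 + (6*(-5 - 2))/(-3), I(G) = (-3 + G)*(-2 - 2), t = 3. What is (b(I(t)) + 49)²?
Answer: 3969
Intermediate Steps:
I(G) = 12 - 4*G (I(G) = (-3 + G)*(-4) = 12 - 4*G)
b(g) = 14 (b(g) = 0*(¼) + (6*(-7))*(-⅓) = 0 - 42*(-⅓) = 0 + 14 = 14)
(b(I(t)) + 49)² = (14 + 49)² = 63² = 3969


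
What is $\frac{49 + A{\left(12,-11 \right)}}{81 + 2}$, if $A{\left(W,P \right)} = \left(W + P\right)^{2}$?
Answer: $\frac{50}{83} \approx 0.60241$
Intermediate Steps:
$A{\left(W,P \right)} = \left(P + W\right)^{2}$
$\frac{49 + A{\left(12,-11 \right)}}{81 + 2} = \frac{49 + \left(-11 + 12\right)^{2}}{81 + 2} = \frac{49 + 1^{2}}{83} = \left(49 + 1\right) \frac{1}{83} = 50 \cdot \frac{1}{83} = \frac{50}{83}$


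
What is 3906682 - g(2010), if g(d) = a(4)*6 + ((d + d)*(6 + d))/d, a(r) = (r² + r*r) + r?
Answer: 3902434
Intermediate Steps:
a(r) = r + 2*r² (a(r) = (r² + r²) + r = 2*r² + r = r + 2*r²)
g(d) = 228 + 2*d (g(d) = (4*(1 + 2*4))*6 + ((d + d)*(6 + d))/d = (4*(1 + 8))*6 + ((2*d)*(6 + d))/d = (4*9)*6 + (2*d*(6 + d))/d = 36*6 + (12 + 2*d) = 216 + (12 + 2*d) = 228 + 2*d)
3906682 - g(2010) = 3906682 - (228 + 2*2010) = 3906682 - (228 + 4020) = 3906682 - 1*4248 = 3906682 - 4248 = 3902434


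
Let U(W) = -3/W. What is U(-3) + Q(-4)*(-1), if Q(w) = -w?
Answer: -3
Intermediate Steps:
U(-3) + Q(-4)*(-1) = -3/(-3) - 1*(-4)*(-1) = -3*(-⅓) + 4*(-1) = 1 - 4 = -3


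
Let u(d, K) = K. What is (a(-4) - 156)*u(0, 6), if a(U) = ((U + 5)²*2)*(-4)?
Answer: -984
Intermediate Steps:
a(U) = -8*(5 + U)² (a(U) = ((5 + U)²*2)*(-4) = (2*(5 + U)²)*(-4) = -8*(5 + U)²)
(a(-4) - 156)*u(0, 6) = (-8*(5 - 4)² - 156)*6 = (-8*1² - 156)*6 = (-8*1 - 156)*6 = (-8 - 156)*6 = -164*6 = -984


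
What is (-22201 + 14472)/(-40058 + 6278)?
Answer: 7729/33780 ≈ 0.22880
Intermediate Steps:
(-22201 + 14472)/(-40058 + 6278) = -7729/(-33780) = -7729*(-1/33780) = 7729/33780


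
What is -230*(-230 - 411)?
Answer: 147430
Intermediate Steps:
-230*(-230 - 411) = -230*(-641) = 147430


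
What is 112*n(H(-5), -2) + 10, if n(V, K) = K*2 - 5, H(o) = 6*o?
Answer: -998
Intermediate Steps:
n(V, K) = -5 + 2*K (n(V, K) = 2*K - 5 = -5 + 2*K)
112*n(H(-5), -2) + 10 = 112*(-5 + 2*(-2)) + 10 = 112*(-5 - 4) + 10 = 112*(-9) + 10 = -1008 + 10 = -998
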